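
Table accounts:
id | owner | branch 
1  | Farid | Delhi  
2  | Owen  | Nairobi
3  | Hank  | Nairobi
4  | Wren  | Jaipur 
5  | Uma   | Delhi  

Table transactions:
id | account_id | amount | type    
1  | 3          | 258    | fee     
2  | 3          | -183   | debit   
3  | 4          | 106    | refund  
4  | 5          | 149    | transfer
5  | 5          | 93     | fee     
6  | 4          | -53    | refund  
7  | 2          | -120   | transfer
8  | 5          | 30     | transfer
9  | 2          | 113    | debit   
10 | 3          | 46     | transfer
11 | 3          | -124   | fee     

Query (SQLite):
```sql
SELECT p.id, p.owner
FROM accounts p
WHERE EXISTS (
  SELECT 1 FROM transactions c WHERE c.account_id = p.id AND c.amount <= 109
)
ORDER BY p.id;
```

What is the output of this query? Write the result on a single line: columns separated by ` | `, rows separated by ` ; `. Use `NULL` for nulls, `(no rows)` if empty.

For each accounts row, check whether any transactions with matching account_id has amount <= 109.
Keep rows where that is true.

2 | Owen ; 3 | Hank ; 4 | Wren ; 5 | Uma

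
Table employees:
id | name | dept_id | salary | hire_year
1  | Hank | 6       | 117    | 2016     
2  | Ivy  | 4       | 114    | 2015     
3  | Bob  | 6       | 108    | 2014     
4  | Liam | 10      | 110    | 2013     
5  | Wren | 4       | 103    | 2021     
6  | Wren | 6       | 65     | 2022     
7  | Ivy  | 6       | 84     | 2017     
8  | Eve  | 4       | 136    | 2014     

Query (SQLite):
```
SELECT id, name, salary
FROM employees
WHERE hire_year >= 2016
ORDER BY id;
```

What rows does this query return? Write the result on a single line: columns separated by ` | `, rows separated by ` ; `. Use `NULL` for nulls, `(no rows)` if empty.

hire_year >= 2016: ids {1, 5, 6, 7}

1 | Hank | 117 ; 5 | Wren | 103 ; 6 | Wren | 65 ; 7 | Ivy | 84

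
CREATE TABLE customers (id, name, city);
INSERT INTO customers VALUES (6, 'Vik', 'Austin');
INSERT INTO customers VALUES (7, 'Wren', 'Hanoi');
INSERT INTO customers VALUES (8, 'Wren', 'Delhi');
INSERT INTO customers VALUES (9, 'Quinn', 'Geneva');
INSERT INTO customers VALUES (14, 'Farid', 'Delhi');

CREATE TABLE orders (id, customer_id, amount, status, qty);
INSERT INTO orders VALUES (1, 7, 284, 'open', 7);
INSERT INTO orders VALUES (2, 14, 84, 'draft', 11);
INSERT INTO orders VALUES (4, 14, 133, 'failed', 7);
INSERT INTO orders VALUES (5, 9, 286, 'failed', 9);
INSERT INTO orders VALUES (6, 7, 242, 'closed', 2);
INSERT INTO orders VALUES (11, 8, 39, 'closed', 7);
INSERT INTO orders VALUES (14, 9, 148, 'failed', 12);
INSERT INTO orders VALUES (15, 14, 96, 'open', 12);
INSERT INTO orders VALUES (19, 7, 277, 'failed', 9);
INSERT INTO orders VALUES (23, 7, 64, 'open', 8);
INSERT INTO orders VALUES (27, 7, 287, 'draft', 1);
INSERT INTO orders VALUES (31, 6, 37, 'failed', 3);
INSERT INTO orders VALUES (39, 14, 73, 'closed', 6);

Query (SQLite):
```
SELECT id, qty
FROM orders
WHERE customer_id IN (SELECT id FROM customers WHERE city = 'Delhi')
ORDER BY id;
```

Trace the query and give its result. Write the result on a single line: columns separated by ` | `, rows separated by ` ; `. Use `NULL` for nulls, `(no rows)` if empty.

2 | 11 ; 4 | 7 ; 11 | 7 ; 15 | 12 ; 39 | 6

Inner query: customers.id where city = 'Delhi'.
Outer: keep orders rows whose customer_id is in that set.
Inner query → {8, 14}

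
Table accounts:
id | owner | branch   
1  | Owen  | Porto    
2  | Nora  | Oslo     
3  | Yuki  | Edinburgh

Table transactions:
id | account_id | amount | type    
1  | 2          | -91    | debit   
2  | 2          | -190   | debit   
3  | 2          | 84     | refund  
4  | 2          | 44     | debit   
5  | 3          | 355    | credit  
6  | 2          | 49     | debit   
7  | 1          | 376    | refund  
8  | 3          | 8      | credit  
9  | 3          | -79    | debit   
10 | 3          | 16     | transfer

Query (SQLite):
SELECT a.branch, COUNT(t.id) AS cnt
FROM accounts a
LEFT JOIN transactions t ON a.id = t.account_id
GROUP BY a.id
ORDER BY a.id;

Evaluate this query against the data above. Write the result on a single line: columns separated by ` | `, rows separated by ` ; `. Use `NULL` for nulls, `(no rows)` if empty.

LEFT JOIN keeps every accounts row; unmatched ones get NULL for transactions columns.
Group by accounts.id and compute COUNT(t.id). COUNT(col) of an all-NULL group is 0.
  1: ids {7} → COUNT(t.id)=1
  2: ids {1, 2, 3, 4, 6} → COUNT(t.id)=5
  3: ids {5, 8, 9, 10} → COUNT(t.id)=4

Porto | 1 ; Oslo | 5 ; Edinburgh | 4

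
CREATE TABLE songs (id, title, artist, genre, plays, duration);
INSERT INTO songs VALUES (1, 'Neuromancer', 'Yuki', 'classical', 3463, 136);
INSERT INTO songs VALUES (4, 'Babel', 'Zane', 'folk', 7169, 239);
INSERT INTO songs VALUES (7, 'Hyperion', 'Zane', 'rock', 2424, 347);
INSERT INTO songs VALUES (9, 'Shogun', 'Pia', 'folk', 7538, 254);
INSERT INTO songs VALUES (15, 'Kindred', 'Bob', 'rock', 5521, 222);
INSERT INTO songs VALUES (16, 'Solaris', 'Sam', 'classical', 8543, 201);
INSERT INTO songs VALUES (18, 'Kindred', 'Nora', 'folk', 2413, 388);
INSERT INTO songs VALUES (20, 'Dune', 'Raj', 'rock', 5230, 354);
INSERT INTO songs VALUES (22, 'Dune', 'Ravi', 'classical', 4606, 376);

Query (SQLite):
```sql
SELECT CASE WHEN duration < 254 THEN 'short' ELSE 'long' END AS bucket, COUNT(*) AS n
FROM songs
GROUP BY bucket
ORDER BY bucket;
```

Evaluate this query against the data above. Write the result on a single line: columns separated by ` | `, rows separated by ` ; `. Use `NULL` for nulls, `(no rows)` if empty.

long | 5 ; short | 4

Bucket rows by duration < 254 → 'short' else 'long'; count each bucket.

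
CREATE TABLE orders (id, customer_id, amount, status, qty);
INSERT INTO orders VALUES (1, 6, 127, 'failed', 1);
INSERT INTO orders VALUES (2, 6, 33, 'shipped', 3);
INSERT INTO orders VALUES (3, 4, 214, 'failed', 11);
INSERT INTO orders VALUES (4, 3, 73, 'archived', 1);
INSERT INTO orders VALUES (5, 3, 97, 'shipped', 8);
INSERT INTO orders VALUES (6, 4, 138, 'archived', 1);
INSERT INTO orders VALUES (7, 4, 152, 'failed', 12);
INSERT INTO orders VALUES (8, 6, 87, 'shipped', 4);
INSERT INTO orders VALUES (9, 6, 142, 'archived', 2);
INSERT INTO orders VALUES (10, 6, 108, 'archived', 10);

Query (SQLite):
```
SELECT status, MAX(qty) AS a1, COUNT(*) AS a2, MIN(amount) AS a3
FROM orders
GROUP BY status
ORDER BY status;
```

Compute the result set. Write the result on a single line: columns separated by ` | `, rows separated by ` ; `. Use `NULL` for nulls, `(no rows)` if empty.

Group orders by status.
Per group compute: MAX(qty), COUNT(*), MIN(amount).
  archived: ids {4, 6, 9, 10} → MAX(qty)=10, COUNT(*)=4, MIN(amount)=73
  failed: ids {1, 3, 7} → MAX(qty)=12, COUNT(*)=3, MIN(amount)=127
  shipped: ids {2, 5, 8} → MAX(qty)=8, COUNT(*)=3, MIN(amount)=33

archived | 10 | 4 | 73 ; failed | 12 | 3 | 127 ; shipped | 8 | 3 | 33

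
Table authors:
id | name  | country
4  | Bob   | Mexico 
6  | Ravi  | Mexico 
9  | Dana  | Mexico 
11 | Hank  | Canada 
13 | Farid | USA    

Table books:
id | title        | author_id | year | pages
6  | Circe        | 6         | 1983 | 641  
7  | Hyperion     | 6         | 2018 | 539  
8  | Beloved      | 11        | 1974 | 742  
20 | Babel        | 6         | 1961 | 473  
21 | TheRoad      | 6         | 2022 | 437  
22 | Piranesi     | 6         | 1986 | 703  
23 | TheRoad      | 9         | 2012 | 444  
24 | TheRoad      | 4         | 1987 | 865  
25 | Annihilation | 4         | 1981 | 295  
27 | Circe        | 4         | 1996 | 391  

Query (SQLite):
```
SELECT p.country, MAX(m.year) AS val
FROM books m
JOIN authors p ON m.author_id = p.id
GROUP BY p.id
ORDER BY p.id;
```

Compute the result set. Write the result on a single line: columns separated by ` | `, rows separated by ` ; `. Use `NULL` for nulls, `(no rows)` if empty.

Mexico | 1996 ; Mexico | 2022 ; Mexico | 2012 ; Canada | 1974

Join each books row to its authors via author_id.
Group joined rows by authors.id; compute MAX(m.year) per group.
  4: ids {24, 25, 27} → MAX(m.year)=1996
  6: ids {6, 7, 20, 21, 22} → MAX(m.year)=2022
  9: ids {23} → MAX(m.year)=2012
  11: ids {8} → MAX(m.year)=1974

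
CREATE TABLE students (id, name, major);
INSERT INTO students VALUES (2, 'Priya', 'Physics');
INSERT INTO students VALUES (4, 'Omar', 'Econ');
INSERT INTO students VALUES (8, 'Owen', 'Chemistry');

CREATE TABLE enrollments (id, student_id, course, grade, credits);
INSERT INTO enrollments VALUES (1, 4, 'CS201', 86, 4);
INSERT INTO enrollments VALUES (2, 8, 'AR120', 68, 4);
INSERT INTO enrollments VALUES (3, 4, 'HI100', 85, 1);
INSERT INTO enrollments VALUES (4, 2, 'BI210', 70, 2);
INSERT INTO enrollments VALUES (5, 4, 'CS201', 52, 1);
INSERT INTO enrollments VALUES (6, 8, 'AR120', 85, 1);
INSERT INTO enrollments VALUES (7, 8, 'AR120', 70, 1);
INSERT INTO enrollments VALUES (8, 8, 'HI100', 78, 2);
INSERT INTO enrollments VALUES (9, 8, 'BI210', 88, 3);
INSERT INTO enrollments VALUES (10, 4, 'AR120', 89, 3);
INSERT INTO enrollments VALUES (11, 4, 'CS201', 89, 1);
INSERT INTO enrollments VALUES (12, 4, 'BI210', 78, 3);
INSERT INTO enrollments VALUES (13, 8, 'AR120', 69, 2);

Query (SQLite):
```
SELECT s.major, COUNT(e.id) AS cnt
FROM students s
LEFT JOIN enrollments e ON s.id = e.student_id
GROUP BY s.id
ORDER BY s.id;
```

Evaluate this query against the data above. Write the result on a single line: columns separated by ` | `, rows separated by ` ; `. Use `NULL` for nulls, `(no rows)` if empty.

Physics | 1 ; Econ | 6 ; Chemistry | 6

LEFT JOIN keeps every students row; unmatched ones get NULL for enrollments columns.
Group by students.id and compute COUNT(e.id). COUNT(col) of an all-NULL group is 0.
  2: ids {4} → COUNT(e.id)=1
  4: ids {1, 3, 5, 10, 11, 12} → COUNT(e.id)=6
  8: ids {2, 6, 7, 8, 9, 13} → COUNT(e.id)=6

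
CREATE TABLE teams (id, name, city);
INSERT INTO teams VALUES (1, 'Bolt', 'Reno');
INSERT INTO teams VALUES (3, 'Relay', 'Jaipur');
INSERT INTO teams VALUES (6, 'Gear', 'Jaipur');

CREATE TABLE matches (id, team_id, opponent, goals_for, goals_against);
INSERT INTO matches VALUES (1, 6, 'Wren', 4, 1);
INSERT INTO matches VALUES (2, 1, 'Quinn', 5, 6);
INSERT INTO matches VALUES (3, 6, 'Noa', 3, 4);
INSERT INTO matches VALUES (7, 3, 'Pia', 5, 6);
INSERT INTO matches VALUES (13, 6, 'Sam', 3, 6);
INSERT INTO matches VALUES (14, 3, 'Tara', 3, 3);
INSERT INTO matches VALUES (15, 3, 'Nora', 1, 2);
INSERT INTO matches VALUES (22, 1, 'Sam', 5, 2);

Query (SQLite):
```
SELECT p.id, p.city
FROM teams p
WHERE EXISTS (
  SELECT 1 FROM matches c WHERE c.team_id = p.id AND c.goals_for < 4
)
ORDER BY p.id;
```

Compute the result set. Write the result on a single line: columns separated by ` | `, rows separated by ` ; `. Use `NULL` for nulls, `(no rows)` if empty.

For each teams row, check whether any matches with matching team_id has goals_for < 4.
Keep rows where that is true.

3 | Jaipur ; 6 | Jaipur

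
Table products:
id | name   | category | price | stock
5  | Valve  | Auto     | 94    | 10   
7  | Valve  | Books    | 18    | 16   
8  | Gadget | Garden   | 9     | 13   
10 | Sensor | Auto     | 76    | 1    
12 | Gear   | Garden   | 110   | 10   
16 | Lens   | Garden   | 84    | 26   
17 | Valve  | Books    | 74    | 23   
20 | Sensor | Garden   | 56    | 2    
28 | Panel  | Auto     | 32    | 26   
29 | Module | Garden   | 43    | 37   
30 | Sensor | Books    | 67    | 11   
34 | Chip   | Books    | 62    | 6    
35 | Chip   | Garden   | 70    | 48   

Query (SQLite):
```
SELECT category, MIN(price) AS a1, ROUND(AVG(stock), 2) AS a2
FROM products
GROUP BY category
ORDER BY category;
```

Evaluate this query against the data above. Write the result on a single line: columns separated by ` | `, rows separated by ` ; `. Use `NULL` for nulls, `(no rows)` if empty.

Group products by category.
Per group compute: MIN(price), ROUND(AVG(stock), 2).
  Auto: ids {5, 10, 28} → MIN(price)=32, ROUND(AVG(stock), 2)=12.33
  Books: ids {7, 17, 30, 34} → MIN(price)=18, ROUND(AVG(stock), 2)=14
  Garden: ids {8, 12, 16, 20, 29, 35} → MIN(price)=9, ROUND(AVG(stock), 2)=22.67

Auto | 32 | 12.33 ; Books | 18 | 14 ; Garden | 9 | 22.67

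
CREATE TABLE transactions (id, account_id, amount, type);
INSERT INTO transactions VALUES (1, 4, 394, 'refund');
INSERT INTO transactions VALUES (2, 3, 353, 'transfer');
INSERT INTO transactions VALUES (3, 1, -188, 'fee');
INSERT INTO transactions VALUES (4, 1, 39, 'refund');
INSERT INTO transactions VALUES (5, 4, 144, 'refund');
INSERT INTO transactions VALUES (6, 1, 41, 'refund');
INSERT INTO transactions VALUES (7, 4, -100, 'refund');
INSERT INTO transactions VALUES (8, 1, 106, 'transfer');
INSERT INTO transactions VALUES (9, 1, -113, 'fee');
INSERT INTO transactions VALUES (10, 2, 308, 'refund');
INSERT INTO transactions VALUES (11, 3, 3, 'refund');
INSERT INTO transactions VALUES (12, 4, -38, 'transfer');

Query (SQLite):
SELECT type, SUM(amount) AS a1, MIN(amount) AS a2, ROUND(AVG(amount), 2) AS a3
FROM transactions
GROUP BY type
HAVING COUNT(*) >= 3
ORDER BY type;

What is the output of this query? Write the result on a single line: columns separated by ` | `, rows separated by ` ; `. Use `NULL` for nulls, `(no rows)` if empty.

Group transactions by type.
Per group compute: SUM(amount), MIN(amount), ROUND(AVG(amount), 2).
HAVING: drop groups with fewer than 3 rows.
  fee: ids {3, 9} → SUM(amount)=-301, MIN(amount)=-188, ROUND(AVG(amount), 2)=-150.5
  refund: ids {1, 4, 5, 6, 7, 10, 11} → SUM(amount)=829, MIN(amount)=-100, ROUND(AVG(amount), 2)=118.43
  transfer: ids {2, 8, 12} → SUM(amount)=421, MIN(amount)=-38, ROUND(AVG(amount), 2)=140.33

refund | 829 | -100 | 118.43 ; transfer | 421 | -38 | 140.33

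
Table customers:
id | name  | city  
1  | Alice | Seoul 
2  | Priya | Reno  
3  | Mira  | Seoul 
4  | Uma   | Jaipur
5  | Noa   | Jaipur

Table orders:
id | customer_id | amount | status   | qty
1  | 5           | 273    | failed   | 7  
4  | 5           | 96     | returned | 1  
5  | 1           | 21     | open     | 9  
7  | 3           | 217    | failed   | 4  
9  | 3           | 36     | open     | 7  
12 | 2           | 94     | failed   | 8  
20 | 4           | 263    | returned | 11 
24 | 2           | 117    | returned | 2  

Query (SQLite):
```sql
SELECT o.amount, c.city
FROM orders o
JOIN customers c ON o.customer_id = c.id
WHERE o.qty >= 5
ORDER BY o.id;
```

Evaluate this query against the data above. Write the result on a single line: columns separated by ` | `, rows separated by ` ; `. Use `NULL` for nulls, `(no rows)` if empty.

273 | Jaipur ; 21 | Seoul ; 36 | Seoul ; 94 | Reno ; 263 | Jaipur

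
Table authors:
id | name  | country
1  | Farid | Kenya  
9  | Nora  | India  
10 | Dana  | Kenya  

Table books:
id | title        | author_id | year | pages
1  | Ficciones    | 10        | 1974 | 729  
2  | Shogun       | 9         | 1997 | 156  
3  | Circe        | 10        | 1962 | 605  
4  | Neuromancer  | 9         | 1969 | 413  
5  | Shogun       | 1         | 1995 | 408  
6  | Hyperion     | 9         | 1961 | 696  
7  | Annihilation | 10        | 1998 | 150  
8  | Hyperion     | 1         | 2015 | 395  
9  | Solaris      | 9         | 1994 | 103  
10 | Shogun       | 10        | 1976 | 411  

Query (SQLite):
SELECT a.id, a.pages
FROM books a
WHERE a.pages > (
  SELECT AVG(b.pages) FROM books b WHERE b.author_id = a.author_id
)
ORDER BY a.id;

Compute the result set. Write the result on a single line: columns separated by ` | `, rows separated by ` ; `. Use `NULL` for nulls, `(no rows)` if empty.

For each books row a, compute AVG(pages) over rows sharing a.author_id.
Keep row a if a.pages > that per-group AVG.
  author_id=1: AVG(pages) = 401.5
  author_id=9: AVG(pages) = 342.0
  author_id=10: AVG(pages) = 473.75

1 | 729 ; 3 | 605 ; 4 | 413 ; 5 | 408 ; 6 | 696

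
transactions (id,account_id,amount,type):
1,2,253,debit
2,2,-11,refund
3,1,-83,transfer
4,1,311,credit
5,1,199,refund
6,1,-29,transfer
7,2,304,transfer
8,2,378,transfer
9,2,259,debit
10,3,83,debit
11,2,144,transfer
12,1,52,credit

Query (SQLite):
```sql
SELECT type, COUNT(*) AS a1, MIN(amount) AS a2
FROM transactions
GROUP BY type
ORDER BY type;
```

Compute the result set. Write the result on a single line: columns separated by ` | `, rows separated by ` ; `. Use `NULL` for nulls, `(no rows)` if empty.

credit | 2 | 52 ; debit | 3 | 83 ; refund | 2 | -11 ; transfer | 5 | -83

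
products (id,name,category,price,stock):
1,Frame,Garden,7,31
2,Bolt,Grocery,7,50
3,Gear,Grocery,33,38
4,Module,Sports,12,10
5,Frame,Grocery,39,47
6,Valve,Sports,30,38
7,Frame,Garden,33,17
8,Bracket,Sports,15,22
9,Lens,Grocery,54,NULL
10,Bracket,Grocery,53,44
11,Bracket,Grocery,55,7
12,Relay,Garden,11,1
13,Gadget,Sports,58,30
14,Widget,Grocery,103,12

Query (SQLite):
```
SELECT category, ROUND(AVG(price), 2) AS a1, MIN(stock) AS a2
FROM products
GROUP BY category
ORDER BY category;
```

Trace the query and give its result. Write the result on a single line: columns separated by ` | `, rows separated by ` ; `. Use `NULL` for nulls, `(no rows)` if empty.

Garden | 17 | 1 ; Grocery | 49.14 | 7 ; Sports | 28.75 | 10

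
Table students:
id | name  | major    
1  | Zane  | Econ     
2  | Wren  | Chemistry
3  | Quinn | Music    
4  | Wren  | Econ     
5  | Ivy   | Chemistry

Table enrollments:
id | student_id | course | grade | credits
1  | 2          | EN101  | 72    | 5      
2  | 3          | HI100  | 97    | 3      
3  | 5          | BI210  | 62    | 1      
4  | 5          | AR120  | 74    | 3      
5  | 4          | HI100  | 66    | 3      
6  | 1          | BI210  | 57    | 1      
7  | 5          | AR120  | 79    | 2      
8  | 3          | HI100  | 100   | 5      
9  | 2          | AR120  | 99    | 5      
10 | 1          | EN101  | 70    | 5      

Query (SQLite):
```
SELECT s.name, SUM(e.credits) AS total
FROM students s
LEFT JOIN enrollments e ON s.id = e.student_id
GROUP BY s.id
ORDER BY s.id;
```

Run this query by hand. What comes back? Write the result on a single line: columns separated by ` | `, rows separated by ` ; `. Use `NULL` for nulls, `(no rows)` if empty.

Zane | 6 ; Wren | 10 ; Quinn | 8 ; Wren | 3 ; Ivy | 6

LEFT JOIN keeps every students row; unmatched ones get NULL for enrollments columns.
Group by students.id and compute SUM(e.credits). SUM over an all-NULL group is NULL.
  1: ids {6, 10} → SUM(e.credits)=6
  2: ids {1, 9} → SUM(e.credits)=10
  3: ids {2, 8} → SUM(e.credits)=8
  4: ids {5} → SUM(e.credits)=3
  5: ids {3, 4, 7} → SUM(e.credits)=6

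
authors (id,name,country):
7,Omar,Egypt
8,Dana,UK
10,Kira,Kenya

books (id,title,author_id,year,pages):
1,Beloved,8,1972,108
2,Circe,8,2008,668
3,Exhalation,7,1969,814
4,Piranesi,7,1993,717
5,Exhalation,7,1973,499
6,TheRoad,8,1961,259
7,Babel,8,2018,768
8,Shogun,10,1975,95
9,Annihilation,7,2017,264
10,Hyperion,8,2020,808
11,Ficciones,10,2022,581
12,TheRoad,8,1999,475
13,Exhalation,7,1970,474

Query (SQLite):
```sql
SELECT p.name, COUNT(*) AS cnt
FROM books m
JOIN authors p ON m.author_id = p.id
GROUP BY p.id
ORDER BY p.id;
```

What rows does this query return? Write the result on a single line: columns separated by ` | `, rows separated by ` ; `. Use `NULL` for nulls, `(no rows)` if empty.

Omar | 5 ; Dana | 6 ; Kira | 2

Join each books row to its authors via author_id.
Group joined rows by authors.id; compute COUNT(*) per group.
  7: ids {3, 4, 5, 9, 13} → COUNT(*)=5
  8: ids {1, 2, 6, 7, 10, 12} → COUNT(*)=6
  10: ids {8, 11} → COUNT(*)=2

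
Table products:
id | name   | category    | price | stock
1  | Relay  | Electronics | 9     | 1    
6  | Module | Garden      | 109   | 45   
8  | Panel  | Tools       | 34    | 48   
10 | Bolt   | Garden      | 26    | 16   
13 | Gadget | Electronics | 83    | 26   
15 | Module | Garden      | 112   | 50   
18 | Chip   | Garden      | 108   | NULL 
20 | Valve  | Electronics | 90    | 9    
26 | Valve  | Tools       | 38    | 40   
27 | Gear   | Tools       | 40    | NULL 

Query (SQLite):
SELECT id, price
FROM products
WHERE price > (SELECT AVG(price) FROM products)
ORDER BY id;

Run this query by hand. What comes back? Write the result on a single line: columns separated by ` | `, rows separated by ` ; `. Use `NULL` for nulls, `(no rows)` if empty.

6 | 109 ; 13 | 83 ; 15 | 112 ; 18 | 108 ; 20 | 90

Scalar subquery: AVG(price) over all products rows = 64.9.
Keep rows where price > that value.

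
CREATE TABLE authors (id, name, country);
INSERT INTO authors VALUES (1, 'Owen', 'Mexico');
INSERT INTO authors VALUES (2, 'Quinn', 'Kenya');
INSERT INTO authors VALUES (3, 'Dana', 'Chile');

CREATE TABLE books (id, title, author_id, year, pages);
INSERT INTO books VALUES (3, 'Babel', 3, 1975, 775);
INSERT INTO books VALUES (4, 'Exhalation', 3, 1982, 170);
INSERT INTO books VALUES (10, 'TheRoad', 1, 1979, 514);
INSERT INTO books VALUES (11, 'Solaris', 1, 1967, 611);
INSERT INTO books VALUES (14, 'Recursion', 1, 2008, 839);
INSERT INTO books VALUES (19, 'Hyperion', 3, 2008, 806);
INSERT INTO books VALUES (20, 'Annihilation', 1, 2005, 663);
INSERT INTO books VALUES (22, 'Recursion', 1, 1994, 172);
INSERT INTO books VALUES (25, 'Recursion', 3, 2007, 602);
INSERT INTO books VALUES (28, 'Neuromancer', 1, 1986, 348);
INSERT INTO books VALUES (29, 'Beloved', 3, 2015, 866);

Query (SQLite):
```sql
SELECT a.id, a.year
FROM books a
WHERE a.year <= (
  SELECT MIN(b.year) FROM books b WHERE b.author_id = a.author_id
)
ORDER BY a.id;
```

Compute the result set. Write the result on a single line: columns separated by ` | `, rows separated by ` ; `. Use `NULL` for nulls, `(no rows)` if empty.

3 | 1975 ; 11 | 1967

For each books row a, compute MIN(year) over rows sharing a.author_id.
Keep row a if a.year <= that per-group MIN.
  author_id=1: MIN(year) = 1967
  author_id=3: MIN(year) = 1975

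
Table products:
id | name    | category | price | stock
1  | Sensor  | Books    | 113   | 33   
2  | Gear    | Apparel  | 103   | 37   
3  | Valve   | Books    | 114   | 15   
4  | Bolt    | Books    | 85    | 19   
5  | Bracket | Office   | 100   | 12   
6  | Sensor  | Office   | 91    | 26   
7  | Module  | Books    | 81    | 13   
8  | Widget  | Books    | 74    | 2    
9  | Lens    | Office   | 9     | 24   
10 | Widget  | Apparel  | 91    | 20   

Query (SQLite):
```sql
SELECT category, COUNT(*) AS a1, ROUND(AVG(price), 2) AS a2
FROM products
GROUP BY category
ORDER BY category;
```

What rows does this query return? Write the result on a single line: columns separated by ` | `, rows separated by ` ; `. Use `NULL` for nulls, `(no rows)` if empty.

Group products by category.
Per group compute: COUNT(*), ROUND(AVG(price), 2).
  Apparel: ids {2, 10} → COUNT(*)=2, ROUND(AVG(price), 2)=97
  Books: ids {1, 3, 4, 7, 8} → COUNT(*)=5, ROUND(AVG(price), 2)=93.4
  Office: ids {5, 6, 9} → COUNT(*)=3, ROUND(AVG(price), 2)=66.67

Apparel | 2 | 97 ; Books | 5 | 93.4 ; Office | 3 | 66.67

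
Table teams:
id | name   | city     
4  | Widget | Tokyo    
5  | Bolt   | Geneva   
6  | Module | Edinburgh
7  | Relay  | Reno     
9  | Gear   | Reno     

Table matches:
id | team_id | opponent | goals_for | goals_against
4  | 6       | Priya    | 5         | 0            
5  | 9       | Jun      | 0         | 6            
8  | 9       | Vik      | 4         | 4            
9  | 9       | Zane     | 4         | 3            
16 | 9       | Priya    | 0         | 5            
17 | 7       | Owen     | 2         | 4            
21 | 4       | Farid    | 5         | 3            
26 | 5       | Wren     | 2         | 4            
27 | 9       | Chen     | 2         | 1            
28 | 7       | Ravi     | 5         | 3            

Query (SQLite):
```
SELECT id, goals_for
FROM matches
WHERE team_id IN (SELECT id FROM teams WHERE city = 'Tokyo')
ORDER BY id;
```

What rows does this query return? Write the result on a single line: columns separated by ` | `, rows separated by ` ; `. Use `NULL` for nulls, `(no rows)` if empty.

21 | 5

Inner query: teams.id where city = 'Tokyo'.
Outer: keep matches rows whose team_id is in that set.
Inner query → {4}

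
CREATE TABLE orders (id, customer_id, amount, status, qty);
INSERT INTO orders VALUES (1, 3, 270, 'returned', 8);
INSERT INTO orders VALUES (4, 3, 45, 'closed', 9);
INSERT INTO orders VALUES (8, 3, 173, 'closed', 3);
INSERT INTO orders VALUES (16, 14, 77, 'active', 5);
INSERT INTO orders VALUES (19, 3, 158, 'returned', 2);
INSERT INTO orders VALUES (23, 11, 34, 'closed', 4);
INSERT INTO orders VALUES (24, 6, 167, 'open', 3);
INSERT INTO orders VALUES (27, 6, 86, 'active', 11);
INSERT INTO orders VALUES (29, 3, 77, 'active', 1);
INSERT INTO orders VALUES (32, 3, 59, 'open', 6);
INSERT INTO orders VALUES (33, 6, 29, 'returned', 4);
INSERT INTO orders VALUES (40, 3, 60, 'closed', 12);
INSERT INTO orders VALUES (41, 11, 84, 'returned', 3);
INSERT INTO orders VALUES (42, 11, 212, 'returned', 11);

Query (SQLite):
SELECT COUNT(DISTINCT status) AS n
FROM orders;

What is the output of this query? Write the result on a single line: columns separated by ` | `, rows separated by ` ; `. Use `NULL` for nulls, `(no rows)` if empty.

Count distinct non-NULL status values.

4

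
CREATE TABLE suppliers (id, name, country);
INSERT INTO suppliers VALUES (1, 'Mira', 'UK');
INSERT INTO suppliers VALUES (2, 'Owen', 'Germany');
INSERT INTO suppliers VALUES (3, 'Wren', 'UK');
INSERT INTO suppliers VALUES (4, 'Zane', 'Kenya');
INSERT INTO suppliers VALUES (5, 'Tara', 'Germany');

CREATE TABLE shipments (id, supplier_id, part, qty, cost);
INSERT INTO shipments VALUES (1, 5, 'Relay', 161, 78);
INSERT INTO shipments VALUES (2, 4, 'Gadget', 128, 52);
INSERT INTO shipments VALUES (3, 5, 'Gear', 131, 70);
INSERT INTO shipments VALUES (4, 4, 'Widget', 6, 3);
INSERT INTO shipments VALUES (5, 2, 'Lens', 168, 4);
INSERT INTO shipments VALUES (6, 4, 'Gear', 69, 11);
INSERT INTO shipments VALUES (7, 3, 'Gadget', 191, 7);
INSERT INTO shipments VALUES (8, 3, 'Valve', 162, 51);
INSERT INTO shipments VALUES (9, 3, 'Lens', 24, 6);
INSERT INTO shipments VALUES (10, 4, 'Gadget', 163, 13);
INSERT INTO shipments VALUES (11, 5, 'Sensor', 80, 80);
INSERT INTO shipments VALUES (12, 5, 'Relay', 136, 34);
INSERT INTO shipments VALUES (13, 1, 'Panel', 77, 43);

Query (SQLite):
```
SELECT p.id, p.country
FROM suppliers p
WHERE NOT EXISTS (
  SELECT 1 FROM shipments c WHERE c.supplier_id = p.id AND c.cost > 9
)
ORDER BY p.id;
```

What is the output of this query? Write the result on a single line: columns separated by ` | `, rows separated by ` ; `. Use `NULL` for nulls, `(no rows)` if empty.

For each suppliers row, check whether any shipments with matching supplier_id has cost > 9.
Keep rows where that is false.

2 | Germany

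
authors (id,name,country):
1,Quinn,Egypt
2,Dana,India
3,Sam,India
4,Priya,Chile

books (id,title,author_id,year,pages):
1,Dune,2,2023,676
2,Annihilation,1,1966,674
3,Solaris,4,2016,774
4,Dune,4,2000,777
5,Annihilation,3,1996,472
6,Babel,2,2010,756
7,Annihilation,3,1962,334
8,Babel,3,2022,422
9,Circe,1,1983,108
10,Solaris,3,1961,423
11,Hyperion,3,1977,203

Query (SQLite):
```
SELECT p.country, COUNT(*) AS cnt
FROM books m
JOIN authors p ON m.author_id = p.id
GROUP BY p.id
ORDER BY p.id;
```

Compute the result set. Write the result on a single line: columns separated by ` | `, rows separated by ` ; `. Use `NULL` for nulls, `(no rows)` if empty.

Join each books row to its authors via author_id.
Group joined rows by authors.id; compute COUNT(*) per group.
  1: ids {2, 9} → COUNT(*)=2
  2: ids {1, 6} → COUNT(*)=2
  3: ids {5, 7, 8, 10, 11} → COUNT(*)=5
  4: ids {3, 4} → COUNT(*)=2

Egypt | 2 ; India | 2 ; India | 5 ; Chile | 2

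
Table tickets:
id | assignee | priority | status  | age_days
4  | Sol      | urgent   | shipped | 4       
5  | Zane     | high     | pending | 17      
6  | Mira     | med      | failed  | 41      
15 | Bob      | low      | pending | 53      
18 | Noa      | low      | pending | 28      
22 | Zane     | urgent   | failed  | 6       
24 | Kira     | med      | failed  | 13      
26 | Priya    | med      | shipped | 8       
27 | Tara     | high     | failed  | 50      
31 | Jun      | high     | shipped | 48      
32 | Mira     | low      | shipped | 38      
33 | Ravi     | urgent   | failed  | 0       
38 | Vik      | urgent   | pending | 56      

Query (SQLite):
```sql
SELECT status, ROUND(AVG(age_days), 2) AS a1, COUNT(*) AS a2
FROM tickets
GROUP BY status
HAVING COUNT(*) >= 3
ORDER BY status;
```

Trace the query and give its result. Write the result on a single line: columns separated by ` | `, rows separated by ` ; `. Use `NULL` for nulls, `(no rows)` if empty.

failed | 22 | 5 ; pending | 38.5 | 4 ; shipped | 24.5 | 4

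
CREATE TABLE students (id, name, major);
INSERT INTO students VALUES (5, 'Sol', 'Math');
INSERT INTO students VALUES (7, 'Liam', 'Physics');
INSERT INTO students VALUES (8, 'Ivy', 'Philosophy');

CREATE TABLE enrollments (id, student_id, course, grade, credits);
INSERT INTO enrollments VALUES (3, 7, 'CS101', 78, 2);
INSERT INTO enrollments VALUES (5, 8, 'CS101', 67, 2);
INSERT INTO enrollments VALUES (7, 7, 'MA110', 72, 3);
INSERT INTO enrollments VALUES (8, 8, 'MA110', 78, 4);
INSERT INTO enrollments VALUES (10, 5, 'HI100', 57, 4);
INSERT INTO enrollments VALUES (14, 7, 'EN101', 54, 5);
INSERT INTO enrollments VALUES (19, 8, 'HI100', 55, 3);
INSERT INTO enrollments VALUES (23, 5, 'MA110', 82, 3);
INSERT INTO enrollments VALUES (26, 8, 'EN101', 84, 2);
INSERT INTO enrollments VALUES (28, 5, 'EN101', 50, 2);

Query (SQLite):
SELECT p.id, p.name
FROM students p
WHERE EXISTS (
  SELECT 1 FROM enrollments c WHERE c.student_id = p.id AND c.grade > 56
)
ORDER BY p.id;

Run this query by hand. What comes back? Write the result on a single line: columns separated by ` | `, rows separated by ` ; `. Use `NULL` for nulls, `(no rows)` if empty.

5 | Sol ; 7 | Liam ; 8 | Ivy

For each students row, check whether any enrollments with matching student_id has grade > 56.
Keep rows where that is true.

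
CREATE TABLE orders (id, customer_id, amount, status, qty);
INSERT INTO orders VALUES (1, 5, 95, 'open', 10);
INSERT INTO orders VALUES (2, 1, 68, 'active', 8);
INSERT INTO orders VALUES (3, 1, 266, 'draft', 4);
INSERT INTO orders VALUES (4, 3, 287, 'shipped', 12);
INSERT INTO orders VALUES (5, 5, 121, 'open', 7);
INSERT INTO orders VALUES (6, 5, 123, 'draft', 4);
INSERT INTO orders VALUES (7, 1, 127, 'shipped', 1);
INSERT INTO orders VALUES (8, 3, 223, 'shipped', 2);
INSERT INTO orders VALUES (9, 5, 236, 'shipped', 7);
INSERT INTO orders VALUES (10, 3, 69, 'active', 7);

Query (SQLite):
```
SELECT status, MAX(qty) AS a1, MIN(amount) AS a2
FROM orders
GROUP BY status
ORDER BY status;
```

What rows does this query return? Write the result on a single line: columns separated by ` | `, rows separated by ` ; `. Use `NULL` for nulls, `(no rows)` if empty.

Group orders by status.
Per group compute: MAX(qty), MIN(amount).
  active: ids {2, 10} → MAX(qty)=8, MIN(amount)=68
  draft: ids {3, 6} → MAX(qty)=4, MIN(amount)=123
  open: ids {1, 5} → MAX(qty)=10, MIN(amount)=95
  shipped: ids {4, 7, 8, 9} → MAX(qty)=12, MIN(amount)=127

active | 8 | 68 ; draft | 4 | 123 ; open | 10 | 95 ; shipped | 12 | 127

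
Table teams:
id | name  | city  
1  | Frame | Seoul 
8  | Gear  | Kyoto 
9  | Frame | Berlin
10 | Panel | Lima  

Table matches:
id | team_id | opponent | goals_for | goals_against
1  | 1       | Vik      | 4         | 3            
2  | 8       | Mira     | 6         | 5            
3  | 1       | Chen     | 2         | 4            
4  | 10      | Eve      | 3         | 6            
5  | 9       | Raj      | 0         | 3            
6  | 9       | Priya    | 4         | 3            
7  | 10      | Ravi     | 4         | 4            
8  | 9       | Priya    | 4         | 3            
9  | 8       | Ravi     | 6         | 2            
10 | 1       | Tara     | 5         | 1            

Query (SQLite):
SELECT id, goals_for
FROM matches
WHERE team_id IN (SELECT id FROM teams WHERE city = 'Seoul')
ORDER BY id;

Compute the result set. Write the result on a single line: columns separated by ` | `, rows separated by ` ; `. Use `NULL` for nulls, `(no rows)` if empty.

1 | 4 ; 3 | 2 ; 10 | 5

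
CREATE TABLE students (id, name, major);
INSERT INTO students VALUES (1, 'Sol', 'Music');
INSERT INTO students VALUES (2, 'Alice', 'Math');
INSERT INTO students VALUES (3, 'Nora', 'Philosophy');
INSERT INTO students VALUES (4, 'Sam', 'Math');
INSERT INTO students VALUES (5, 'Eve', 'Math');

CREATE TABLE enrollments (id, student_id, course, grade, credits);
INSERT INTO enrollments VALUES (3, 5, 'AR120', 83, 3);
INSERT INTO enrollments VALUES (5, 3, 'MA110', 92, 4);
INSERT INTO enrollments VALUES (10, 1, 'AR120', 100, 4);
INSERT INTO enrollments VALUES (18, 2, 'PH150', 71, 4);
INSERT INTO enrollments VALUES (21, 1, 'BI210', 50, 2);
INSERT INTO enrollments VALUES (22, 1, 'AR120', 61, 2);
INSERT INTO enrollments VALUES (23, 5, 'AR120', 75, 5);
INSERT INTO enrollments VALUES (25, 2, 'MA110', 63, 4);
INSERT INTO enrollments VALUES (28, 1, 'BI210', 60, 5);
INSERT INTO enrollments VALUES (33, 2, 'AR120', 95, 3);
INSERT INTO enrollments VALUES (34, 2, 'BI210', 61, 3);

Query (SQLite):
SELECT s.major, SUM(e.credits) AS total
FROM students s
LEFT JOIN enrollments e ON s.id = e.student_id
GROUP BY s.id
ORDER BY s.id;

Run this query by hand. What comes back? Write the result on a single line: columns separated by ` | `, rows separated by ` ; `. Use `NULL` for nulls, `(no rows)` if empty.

Music | 13 ; Math | 14 ; Philosophy | 4 ; Math | NULL ; Math | 8

LEFT JOIN keeps every students row; unmatched ones get NULL for enrollments columns.
Group by students.id and compute SUM(e.credits). SUM over an all-NULL group is NULL.
  1: ids {10, 21, 22, 28} → SUM(e.credits)=13
  2: ids {18, 25, 33, 34} → SUM(e.credits)=14
  3: ids {5} → SUM(e.credits)=4
  4: ids {—} → SUM(e.credits)=NULL
  5: ids {3, 23} → SUM(e.credits)=8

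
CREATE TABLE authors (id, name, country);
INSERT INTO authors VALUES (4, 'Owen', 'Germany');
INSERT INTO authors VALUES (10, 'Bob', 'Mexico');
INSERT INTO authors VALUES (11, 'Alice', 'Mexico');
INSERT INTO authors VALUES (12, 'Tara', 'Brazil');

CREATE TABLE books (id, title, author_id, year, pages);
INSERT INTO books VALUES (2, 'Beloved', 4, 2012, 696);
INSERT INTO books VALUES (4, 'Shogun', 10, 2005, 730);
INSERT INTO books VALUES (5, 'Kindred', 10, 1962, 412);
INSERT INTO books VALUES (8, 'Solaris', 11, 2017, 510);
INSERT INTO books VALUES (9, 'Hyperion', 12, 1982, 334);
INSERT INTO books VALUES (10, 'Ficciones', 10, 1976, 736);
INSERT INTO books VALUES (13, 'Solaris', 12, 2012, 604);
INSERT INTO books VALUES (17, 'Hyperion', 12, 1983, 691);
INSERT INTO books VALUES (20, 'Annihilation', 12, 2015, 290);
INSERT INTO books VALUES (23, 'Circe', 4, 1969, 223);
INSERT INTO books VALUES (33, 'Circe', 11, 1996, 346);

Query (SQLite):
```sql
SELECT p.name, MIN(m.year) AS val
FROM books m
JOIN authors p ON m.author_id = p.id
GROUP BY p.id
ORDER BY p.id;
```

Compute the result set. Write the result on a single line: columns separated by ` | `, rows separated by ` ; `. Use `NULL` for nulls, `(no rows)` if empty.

Join each books row to its authors via author_id.
Group joined rows by authors.id; compute MIN(m.year) per group.
  4: ids {2, 23} → MIN(m.year)=1969
  10: ids {4, 5, 10} → MIN(m.year)=1962
  11: ids {8, 33} → MIN(m.year)=1996
  12: ids {9, 13, 17, 20} → MIN(m.year)=1982

Owen | 1969 ; Bob | 1962 ; Alice | 1996 ; Tara | 1982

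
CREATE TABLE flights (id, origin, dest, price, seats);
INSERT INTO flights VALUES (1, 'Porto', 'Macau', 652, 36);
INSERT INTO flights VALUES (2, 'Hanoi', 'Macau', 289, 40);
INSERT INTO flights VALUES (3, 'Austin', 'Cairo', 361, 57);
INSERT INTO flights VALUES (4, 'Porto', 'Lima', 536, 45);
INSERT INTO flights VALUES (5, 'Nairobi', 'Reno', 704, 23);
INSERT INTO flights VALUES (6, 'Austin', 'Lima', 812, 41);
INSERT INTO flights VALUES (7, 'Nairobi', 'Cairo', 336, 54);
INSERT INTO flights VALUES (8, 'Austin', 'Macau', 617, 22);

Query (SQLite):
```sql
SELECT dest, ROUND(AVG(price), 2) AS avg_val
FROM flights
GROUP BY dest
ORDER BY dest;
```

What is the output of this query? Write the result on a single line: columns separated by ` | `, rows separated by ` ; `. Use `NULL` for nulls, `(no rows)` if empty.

Cairo | 348.5 ; Lima | 674 ; Macau | 519.33 ; Reno | 704

Partition flights by dest; compute ROUND(AVG(price), 2) within each group.
  Cairo: ids {3, 7} → ROUND(AVG(price), 2)=348.5
  Lima: ids {4, 6} → ROUND(AVG(price), 2)=674
  Macau: ids {1, 2, 8} → ROUND(AVG(price), 2)=519.33
  Reno: ids {5} → ROUND(AVG(price), 2)=704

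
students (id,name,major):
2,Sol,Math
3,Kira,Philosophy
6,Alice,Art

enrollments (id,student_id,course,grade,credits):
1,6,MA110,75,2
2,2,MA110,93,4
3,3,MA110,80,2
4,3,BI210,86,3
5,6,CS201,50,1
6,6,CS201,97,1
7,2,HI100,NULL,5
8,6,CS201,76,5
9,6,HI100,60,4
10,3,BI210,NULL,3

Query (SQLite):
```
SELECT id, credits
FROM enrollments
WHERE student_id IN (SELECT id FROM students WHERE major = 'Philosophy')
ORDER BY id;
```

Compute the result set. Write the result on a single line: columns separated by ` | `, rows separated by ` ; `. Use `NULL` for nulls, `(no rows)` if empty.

3 | 2 ; 4 | 3 ; 10 | 3

Inner query: students.id where major = 'Philosophy'.
Outer: keep enrollments rows whose student_id is in that set.
Inner query → {3}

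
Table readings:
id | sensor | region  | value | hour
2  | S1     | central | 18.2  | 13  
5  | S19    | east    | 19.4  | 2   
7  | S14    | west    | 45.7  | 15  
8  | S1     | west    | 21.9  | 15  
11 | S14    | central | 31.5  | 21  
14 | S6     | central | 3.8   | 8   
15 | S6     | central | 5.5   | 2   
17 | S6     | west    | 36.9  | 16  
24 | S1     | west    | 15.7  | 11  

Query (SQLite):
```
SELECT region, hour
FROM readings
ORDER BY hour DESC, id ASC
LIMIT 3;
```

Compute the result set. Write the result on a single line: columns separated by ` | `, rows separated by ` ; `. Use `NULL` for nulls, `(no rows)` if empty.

central | 21 ; west | 16 ; west | 15

Sort by hour desc, tiebreak id asc: (21, id=11), (16, id=17), (15, id=7), (15, id=8), (13, id=2), (11, id=24) …. Take first 3.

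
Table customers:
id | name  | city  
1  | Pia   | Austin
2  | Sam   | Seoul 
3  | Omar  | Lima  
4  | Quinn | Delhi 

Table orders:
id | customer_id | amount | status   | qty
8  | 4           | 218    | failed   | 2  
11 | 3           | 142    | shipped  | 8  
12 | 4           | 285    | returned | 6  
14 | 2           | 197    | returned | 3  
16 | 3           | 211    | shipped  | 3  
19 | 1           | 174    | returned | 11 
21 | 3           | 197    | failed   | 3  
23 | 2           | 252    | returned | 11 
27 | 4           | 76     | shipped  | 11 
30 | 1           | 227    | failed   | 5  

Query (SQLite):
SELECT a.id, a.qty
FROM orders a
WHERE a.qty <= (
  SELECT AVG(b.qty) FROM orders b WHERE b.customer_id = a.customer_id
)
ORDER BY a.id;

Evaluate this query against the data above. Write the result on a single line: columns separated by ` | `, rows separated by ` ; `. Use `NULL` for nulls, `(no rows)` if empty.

For each orders row a, compute AVG(qty) over rows sharing a.customer_id.
Keep row a if a.qty <= that per-group AVG.
  customer_id=1: AVG(qty) = 8.0
  customer_id=2: AVG(qty) = 7.0
  customer_id=3: AVG(qty) = 4.666667
  customer_id=4: AVG(qty) = 6.333333

8 | 2 ; 12 | 6 ; 14 | 3 ; 16 | 3 ; 21 | 3 ; 30 | 5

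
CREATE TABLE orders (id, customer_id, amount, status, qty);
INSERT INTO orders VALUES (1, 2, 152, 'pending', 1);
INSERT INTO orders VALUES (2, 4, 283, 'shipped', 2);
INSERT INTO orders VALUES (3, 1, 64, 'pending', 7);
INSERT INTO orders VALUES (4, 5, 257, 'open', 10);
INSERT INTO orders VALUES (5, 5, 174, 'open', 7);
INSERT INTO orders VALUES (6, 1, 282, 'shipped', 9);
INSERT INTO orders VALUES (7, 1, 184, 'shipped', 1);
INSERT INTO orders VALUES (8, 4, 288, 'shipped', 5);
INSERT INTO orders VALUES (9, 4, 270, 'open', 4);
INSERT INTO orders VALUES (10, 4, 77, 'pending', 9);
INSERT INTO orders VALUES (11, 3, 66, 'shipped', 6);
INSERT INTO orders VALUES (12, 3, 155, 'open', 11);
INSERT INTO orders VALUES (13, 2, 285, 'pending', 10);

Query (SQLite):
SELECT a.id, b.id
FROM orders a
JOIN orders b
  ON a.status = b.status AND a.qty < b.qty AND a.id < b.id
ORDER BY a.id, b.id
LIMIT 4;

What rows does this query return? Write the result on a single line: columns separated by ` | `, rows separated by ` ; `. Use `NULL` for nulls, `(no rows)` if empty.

1 | 3 ; 1 | 10 ; 1 | 13 ; 2 | 6

Pairs (a,b) with same status, a.qty < b.qty, a.id < b.id.
status groups: open:{4,5,9,12} pending:{1,3,10,13} shipped:{2,6,7,8,11}
Ordered by (a.id, b.id); first 4.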